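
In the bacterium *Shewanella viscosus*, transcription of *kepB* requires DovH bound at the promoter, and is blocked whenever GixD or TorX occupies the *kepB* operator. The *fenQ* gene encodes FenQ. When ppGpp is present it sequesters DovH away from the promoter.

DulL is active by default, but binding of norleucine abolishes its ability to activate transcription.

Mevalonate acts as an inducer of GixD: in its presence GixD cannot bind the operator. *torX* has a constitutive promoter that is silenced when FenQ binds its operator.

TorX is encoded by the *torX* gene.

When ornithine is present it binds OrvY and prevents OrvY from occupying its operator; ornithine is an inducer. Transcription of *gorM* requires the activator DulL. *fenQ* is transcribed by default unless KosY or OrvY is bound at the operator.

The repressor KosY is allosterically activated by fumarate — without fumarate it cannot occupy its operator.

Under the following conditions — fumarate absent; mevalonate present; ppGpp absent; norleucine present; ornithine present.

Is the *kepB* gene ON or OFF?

ppGpp is absent, so DovH is active.
Mevalonate is present, so GixD is inactive.
Fumarate is absent, so KosY is inactive.
Ornithine is present, so OrvY is inactive.
With no repressor bound, *fenQ* is transcribed.
So FenQ is produced and active.
With repressor FenQ bound, *torX* is not transcribed.
So TorX is not produced.
No repressor is bound and DovH is active, so *kepB* is transcribed.

ON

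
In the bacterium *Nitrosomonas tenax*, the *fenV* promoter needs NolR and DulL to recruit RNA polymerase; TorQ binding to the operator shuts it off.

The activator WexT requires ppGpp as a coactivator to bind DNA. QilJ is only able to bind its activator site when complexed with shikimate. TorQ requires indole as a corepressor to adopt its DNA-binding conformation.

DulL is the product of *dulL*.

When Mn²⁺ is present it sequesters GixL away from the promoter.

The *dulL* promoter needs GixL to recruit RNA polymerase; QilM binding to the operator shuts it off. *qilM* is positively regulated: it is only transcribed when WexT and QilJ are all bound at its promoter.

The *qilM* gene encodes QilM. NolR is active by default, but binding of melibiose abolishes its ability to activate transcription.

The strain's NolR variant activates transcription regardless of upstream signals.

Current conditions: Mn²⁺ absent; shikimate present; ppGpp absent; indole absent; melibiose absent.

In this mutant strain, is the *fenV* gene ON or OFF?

ON

Indole is absent, so TorQ is inactive.
NolR is constitutively active in this strain.
Mn²⁺ is absent, so GixL is active.
ppGpp is absent, so WexT is inactive.
Shikimate is present, so QilJ is active.
Required activator WexT is absent, so *qilM* is not transcribed.
So QilM is not produced.
No repressor is bound and GixL is active, so *dulL* is transcribed.
So DulL is produced and active.
No repressor is bound and NolR and DulL are active, so *fenV* is transcribed.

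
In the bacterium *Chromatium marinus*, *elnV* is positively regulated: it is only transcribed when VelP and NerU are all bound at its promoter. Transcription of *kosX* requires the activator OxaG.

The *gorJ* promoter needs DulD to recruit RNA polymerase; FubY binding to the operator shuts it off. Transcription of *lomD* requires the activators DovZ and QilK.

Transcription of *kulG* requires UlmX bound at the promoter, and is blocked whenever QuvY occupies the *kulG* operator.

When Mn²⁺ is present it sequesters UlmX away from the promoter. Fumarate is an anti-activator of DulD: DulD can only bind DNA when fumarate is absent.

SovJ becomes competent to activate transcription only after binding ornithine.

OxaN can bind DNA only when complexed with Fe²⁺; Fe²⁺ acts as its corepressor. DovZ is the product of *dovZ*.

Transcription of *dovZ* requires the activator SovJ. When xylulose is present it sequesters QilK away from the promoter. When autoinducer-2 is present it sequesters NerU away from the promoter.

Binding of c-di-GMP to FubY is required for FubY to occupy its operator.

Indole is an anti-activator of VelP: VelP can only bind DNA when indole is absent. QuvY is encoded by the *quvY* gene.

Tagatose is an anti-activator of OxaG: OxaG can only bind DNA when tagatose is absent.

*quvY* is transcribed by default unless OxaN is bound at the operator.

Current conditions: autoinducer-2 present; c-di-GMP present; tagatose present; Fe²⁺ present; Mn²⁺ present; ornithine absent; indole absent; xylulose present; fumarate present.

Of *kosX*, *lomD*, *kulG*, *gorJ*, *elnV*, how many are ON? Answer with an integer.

0

Tagatose is present, so OxaG is inactive.
Required activator OxaG is absent, so *kosX* is not transcribed.
→ *kosX* is OFF.
Ornithine is absent, so SovJ is inactive.
Required activator SovJ is absent, so *dovZ* is not transcribed.
So DovZ is not produced.
Xylulose is present, so QilK is inactive.
Required activator DovZ is absent, so *lomD* is not transcribed.
→ *lomD* is OFF.
Fe²⁺ is present, so OxaN is active.
With repressor OxaN bound, *quvY* is not transcribed.
So QuvY is not produced.
Mn²⁺ is present, so UlmX is inactive.
Required activator UlmX is absent, so *kulG* is not transcribed.
→ *kulG* is OFF.
c-di-GMP is present, so FubY is active.
Fumarate is present, so DulD is inactive.
With repressor FubY bound, *gorJ* is not transcribed.
→ *gorJ* is OFF.
Indole is absent, so VelP is active.
Autoinducer-2 is present, so NerU is inactive.
Required activator NerU is absent, so *elnV* is not transcribed.
→ *elnV* is OFF.
0 of the 5 genes are transcribed.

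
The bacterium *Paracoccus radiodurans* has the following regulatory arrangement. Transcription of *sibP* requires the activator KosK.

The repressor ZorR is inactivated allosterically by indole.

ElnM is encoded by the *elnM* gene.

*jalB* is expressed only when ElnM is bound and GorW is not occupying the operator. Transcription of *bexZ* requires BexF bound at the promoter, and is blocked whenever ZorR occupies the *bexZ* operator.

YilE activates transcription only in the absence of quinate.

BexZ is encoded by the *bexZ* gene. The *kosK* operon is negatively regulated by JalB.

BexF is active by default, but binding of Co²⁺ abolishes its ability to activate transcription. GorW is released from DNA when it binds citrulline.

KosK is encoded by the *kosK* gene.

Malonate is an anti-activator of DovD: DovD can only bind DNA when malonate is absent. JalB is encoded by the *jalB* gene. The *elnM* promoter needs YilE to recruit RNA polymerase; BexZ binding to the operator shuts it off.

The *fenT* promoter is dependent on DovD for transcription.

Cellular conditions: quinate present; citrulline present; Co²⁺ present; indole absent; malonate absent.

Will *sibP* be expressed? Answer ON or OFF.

ON

Co²⁺ is present, so BexF is inactive.
Indole is absent, so ZorR is active.
With repressor ZorR bound, *bexZ* is not transcribed.
So BexZ is not produced.
Quinate is present, so YilE is inactive.
Required activator YilE is absent, so *elnM* is not transcribed.
So ElnM is not produced.
Citrulline is present, so GorW is inactive.
Required activator ElnM is absent, so *jalB* is not transcribed.
So JalB is not produced.
With no repressor bound, *kosK* is transcribed.
So KosK is produced and active.
No repressor is bound and KosK is active, so *sibP* is transcribed.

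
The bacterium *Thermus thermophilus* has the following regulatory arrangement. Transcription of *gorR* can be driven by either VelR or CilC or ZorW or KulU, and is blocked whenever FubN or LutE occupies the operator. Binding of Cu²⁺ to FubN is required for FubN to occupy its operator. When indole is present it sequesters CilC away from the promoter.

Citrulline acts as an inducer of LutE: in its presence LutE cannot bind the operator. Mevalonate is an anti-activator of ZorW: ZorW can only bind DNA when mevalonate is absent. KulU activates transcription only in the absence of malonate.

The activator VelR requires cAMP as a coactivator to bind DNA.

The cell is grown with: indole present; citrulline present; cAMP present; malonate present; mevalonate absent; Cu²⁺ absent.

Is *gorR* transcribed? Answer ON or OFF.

ON

Cu²⁺ is absent, so FubN is inactive.
cAMP is present, so VelR is active.
Indole is present, so CilC is inactive.
Mevalonate is absent, so ZorW is active.
Malonate is present, so KulU is inactive.
Citrulline is present, so LutE is inactive.
Activator VelR is present, so *gorR* is transcribed.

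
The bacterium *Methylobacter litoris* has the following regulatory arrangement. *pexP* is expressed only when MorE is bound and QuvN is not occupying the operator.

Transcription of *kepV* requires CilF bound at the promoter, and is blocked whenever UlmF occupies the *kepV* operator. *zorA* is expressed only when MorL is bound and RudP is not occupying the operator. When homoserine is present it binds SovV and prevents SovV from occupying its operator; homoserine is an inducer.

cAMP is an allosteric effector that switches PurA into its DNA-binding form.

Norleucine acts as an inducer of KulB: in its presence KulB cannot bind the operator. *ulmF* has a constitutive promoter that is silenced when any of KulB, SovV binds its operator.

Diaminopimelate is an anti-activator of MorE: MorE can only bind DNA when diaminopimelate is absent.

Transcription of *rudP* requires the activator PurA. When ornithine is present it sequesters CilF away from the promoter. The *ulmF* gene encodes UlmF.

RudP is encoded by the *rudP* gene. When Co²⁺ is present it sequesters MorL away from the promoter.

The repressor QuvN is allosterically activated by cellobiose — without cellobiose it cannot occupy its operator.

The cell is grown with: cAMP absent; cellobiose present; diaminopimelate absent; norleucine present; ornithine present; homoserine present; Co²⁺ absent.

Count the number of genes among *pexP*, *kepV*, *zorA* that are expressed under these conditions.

Diaminopimelate is absent, so MorE is active.
Cellobiose is present, so QuvN is active.
With repressor QuvN bound, *pexP* is not transcribed.
→ *pexP* is OFF.
Norleucine is present, so KulB is inactive.
Homoserine is present, so SovV is inactive.
With no repressor bound, *ulmF* is transcribed.
So UlmF is produced and active.
Ornithine is present, so CilF is inactive.
With repressor UlmF bound, *kepV* is not transcribed.
→ *kepV* is OFF.
Co²⁺ is absent, so MorL is active.
cAMP is absent, so PurA is inactive.
Required activator PurA is absent, so *rudP* is not transcribed.
So RudP is not produced.
No repressor is bound and MorL is active, so *zorA* is transcribed.
→ *zorA* is ON.
1 of the 3 genes is transcribed.

1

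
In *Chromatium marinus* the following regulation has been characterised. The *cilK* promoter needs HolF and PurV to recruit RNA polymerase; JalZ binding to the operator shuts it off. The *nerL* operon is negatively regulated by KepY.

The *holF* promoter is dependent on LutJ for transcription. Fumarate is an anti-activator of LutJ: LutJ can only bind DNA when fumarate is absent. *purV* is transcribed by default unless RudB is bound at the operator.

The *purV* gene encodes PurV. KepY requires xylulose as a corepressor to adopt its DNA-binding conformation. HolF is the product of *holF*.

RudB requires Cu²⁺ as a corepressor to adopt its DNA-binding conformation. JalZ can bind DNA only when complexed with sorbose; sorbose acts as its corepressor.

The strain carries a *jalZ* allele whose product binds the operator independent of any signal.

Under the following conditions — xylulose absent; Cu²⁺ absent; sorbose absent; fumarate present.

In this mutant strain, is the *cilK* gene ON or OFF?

OFF

Fumarate is present, so LutJ is inactive.
Required activator LutJ is absent, so *holF* is not transcribed.
So HolF is not produced.
Cu²⁺ is absent, so RudB is inactive.
With no repressor bound, *purV* is transcribed.
So PurV is produced and active.
JalZ is constitutively active in this strain.
With repressor JalZ bound, *cilK* is not transcribed.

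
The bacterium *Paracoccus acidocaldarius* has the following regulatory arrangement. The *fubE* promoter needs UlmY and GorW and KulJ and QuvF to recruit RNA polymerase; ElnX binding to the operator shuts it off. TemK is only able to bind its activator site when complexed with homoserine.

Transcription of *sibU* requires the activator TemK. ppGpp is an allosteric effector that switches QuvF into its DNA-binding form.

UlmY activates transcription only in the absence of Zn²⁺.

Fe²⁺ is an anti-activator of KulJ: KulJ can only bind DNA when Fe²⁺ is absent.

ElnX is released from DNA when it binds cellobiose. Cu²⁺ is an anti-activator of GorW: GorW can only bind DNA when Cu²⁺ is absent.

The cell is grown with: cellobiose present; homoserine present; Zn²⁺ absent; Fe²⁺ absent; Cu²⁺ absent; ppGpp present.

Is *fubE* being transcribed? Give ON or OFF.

ON

Cellobiose is present, so ElnX is inactive.
Zn²⁺ is absent, so UlmY is active.
Cu²⁺ is absent, so GorW is active.
Fe²⁺ is absent, so KulJ is active.
ppGpp is present, so QuvF is active.
No repressor is bound and UlmY and GorW and KulJ and QuvF are active, so *fubE* is transcribed.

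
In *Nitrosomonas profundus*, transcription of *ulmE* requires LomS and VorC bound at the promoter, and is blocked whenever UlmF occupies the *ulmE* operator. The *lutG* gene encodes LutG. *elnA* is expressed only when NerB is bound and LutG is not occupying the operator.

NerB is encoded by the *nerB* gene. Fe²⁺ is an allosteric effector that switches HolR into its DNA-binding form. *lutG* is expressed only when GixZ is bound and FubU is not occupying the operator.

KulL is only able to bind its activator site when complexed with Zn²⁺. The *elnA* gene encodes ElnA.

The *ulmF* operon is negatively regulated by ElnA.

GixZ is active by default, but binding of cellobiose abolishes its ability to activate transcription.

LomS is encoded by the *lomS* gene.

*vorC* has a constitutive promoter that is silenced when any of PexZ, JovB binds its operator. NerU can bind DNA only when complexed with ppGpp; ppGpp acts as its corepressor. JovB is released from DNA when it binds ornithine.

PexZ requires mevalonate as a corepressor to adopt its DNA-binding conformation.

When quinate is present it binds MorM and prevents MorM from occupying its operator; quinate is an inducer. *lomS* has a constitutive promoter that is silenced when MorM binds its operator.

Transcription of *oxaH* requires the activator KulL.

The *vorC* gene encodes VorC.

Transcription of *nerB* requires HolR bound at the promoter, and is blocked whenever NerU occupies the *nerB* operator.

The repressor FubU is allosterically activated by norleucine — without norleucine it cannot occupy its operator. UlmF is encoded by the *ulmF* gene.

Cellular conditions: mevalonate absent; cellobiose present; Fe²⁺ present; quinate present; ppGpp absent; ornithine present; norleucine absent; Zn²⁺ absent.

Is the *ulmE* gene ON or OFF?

ON

Fe²⁺ is present, so HolR is active.
ppGpp is absent, so NerU is inactive.
No repressor is bound and HolR is active, so *nerB* is transcribed.
So NerB is produced and active.
Norleucine is absent, so FubU is inactive.
Cellobiose is present, so GixZ is inactive.
Required activator GixZ is absent, so *lutG* is not transcribed.
So LutG is not produced.
No repressor is bound and NerB is active, so *elnA* is transcribed.
So ElnA is produced and active.
With repressor ElnA bound, *ulmF* is not transcribed.
So UlmF is not produced.
Quinate is present, so MorM is inactive.
With no repressor bound, *lomS* is transcribed.
So LomS is produced and active.
Mevalonate is absent, so PexZ is inactive.
Ornithine is present, so JovB is inactive.
With no repressor bound, *vorC* is transcribed.
So VorC is produced and active.
No repressor is bound and LomS and VorC are active, so *ulmE* is transcribed.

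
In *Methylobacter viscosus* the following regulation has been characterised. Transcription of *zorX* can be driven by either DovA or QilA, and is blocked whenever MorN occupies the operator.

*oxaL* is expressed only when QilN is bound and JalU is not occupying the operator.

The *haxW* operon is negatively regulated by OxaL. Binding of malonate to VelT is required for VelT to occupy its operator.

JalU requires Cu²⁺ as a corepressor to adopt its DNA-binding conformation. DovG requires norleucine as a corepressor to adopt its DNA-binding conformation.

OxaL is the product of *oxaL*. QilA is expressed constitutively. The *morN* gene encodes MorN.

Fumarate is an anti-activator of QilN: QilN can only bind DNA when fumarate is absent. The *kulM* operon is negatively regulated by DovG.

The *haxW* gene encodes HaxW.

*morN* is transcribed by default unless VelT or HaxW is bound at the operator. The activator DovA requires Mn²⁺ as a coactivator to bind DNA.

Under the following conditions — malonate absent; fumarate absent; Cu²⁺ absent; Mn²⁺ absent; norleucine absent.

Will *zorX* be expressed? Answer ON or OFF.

OFF

Mn²⁺ is absent, so DovA is inactive.
Malonate is absent, so VelT is inactive.
Fumarate is absent, so QilN is active.
Cu²⁺ is absent, so JalU is inactive.
No repressor is bound and QilN is active, so *oxaL* is transcribed.
So OxaL is produced and active.
With repressor OxaL bound, *haxW* is not transcribed.
So HaxW is not produced.
With no repressor bound, *morN* is transcribed.
So MorN is produced and active.
QilA is produced constitutively and is active.
With repressor MorN bound, *zorX* is not transcribed.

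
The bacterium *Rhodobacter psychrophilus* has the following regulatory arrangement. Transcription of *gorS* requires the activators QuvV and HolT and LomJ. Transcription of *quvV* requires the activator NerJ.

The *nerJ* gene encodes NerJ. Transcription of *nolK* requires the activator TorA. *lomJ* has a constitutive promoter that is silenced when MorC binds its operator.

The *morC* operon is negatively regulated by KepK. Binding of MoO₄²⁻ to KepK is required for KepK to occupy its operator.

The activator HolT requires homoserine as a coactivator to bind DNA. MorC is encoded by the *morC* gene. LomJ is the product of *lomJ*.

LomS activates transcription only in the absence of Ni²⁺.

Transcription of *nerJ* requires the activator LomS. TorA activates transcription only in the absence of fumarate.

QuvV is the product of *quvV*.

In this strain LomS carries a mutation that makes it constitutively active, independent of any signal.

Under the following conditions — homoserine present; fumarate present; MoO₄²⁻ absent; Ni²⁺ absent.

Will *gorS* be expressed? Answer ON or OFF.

LomS is constitutively active in this strain.
No repressor is bound and LomS is active, so *nerJ* is transcribed.
So NerJ is produced and active.
No repressor is bound and NerJ is active, so *quvV* is transcribed.
So QuvV is produced and active.
Homoserine is present, so HolT is active.
MoO₄²⁻ is absent, so KepK is inactive.
With no repressor bound, *morC* is transcribed.
So MorC is produced and active.
With repressor MorC bound, *lomJ* is not transcribed.
So LomJ is not produced.
Required activator LomJ is absent, so *gorS* is not transcribed.

OFF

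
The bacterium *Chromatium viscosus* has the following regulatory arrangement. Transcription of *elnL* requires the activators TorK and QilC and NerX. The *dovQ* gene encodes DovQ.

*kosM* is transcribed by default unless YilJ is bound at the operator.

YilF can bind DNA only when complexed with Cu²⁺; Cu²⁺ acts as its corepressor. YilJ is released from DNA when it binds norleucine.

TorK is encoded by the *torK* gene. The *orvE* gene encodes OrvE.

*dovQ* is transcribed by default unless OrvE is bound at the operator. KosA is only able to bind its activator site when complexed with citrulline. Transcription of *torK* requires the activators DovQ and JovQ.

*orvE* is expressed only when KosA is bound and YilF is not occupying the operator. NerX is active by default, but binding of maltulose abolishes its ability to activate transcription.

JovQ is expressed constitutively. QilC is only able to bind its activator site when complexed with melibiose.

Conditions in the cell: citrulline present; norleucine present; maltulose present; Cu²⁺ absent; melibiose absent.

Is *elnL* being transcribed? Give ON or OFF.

Citrulline is present, so KosA is active.
Cu²⁺ is absent, so YilF is inactive.
No repressor is bound and KosA is active, so *orvE* is transcribed.
So OrvE is produced and active.
With repressor OrvE bound, *dovQ* is not transcribed.
So DovQ is not produced.
JovQ is produced constitutively and is active.
Required activator DovQ is absent, so *torK* is not transcribed.
So TorK is not produced.
Melibiose is absent, so QilC is inactive.
Maltulose is present, so NerX is inactive.
Required activator TorK is absent, so *elnL* is not transcribed.

OFF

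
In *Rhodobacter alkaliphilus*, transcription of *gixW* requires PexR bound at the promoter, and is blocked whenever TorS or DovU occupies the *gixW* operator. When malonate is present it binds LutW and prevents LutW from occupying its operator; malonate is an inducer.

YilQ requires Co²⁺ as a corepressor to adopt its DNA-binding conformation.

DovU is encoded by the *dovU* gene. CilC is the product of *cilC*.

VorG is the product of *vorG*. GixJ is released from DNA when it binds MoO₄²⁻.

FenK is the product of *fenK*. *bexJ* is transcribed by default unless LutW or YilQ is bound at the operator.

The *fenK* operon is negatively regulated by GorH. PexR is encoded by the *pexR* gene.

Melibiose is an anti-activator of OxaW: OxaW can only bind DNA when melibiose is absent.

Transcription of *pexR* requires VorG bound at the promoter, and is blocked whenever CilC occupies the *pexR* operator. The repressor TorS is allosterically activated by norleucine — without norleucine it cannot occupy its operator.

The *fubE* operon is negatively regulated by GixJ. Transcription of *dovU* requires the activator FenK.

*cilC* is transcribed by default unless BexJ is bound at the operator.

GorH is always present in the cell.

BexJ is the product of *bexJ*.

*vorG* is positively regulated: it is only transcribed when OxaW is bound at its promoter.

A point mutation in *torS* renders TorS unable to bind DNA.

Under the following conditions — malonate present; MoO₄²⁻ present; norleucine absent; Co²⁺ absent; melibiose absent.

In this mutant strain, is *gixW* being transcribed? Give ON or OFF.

ON

TorS is non-functional in this strain, so it has no effect.
GorH is produced constitutively and is active.
With repressor GorH bound, *fenK* is not transcribed.
So FenK is not produced.
Required activator FenK is absent, so *dovU* is not transcribed.
So DovU is not produced.
Melibiose is absent, so OxaW is active.
No repressor is bound and OxaW is active, so *vorG* is transcribed.
So VorG is produced and active.
Malonate is present, so LutW is inactive.
Co²⁺ is absent, so YilQ is inactive.
With no repressor bound, *bexJ* is transcribed.
So BexJ is produced and active.
With repressor BexJ bound, *cilC* is not transcribed.
So CilC is not produced.
No repressor is bound and VorG is active, so *pexR* is transcribed.
So PexR is produced and active.
No repressor is bound and PexR is active, so *gixW* is transcribed.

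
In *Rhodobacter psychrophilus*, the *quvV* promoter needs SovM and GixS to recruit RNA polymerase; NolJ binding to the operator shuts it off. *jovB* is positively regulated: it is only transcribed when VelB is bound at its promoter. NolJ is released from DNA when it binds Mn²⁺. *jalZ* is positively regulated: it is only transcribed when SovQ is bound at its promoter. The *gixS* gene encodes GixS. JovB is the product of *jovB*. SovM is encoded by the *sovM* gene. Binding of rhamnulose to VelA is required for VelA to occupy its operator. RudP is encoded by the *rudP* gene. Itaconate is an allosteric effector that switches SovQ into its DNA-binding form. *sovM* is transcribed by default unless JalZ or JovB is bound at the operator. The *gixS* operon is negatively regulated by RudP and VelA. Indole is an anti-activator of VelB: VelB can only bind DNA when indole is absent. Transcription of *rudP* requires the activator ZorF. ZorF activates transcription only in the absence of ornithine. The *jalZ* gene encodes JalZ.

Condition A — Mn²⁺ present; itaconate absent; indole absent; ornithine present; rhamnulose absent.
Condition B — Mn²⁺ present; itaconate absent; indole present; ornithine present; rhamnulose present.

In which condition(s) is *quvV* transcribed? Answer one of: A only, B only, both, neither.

Condition A:
Mn²⁺ is present, so NolJ is inactive.
Itaconate is absent, so SovQ is inactive.
Required activator SovQ is absent, so *jalZ* is not transcribed.
So JalZ is not produced.
Indole is absent, so VelB is active.
No repressor is bound and VelB is active, so *jovB* is transcribed.
So JovB is produced and active.
With repressor JovB bound, *sovM* is not transcribed.
So SovM is not produced.
Ornithine is present, so ZorF is inactive.
Required activator ZorF is absent, so *rudP* is not transcribed.
So RudP is not produced.
Rhamnulose is absent, so VelA is inactive.
With no repressor bound, *gixS* is transcribed.
So GixS is produced and active.
Required activator SovM is absent, so *quvV* is not transcribed.
→ *quvV* is OFF in A.
Condition B:
Mn²⁺ is present, so NolJ is inactive.
Itaconate is absent, so SovQ is inactive.
Required activator SovQ is absent, so *jalZ* is not transcribed.
So JalZ is not produced.
Indole is present, so VelB is inactive.
Required activator VelB is absent, so *jovB* is not transcribed.
So JovB is not produced.
With no repressor bound, *sovM* is transcribed.
So SovM is produced and active.
Ornithine is present, so ZorF is inactive.
Required activator ZorF is absent, so *rudP* is not transcribed.
So RudP is not produced.
Rhamnulose is present, so VelA is active.
With repressor VelA bound, *gixS* is not transcribed.
So GixS is not produced.
Required activator GixS is absent, so *quvV* is not transcribed.
→ *quvV* is OFF in B.

neither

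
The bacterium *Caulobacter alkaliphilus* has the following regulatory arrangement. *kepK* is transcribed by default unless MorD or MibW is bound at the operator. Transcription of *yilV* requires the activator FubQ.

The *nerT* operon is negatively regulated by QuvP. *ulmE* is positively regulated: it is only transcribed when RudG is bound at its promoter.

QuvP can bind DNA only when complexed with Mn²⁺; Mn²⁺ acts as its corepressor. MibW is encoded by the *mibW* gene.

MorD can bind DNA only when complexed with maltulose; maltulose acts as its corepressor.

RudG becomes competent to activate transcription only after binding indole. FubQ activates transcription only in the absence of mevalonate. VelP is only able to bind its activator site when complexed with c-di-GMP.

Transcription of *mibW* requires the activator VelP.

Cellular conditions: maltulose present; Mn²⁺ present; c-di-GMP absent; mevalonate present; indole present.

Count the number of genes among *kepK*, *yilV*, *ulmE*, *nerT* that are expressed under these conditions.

1

Maltulose is present, so MorD is active.
c-di-GMP is absent, so VelP is inactive.
Required activator VelP is absent, so *mibW* is not transcribed.
So MibW is not produced.
With repressor MorD bound, *kepK* is not transcribed.
→ *kepK* is OFF.
Mevalonate is present, so FubQ is inactive.
Required activator FubQ is absent, so *yilV* is not transcribed.
→ *yilV* is OFF.
Indole is present, so RudG is active.
No repressor is bound and RudG is active, so *ulmE* is transcribed.
→ *ulmE* is ON.
Mn²⁺ is present, so QuvP is active.
With repressor QuvP bound, *nerT* is not transcribed.
→ *nerT* is OFF.
1 of the 4 genes is transcribed.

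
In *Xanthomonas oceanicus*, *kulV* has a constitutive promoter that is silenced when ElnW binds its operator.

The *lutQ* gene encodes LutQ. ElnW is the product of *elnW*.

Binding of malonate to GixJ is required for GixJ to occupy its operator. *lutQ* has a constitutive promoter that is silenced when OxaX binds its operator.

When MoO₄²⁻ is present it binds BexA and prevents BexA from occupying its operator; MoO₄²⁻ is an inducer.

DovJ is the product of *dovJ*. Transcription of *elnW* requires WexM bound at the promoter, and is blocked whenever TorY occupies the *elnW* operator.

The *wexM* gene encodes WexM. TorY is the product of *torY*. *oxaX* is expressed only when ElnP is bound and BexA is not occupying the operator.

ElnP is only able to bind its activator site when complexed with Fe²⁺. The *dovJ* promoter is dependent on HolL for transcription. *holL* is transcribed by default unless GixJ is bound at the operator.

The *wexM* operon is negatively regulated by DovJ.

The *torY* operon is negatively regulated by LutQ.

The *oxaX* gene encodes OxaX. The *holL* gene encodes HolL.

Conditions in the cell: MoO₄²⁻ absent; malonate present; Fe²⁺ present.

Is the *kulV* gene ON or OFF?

OFF

Malonate is present, so GixJ is active.
With repressor GixJ bound, *holL* is not transcribed.
So HolL is not produced.
Required activator HolL is absent, so *dovJ* is not transcribed.
So DovJ is not produced.
With no repressor bound, *wexM* is transcribed.
So WexM is produced and active.
Fe²⁺ is present, so ElnP is active.
MoO₄²⁻ is absent, so BexA is active.
With repressor BexA bound, *oxaX* is not transcribed.
So OxaX is not produced.
With no repressor bound, *lutQ* is transcribed.
So LutQ is produced and active.
With repressor LutQ bound, *torY* is not transcribed.
So TorY is not produced.
No repressor is bound and WexM is active, so *elnW* is transcribed.
So ElnW is produced and active.
With repressor ElnW bound, *kulV* is not transcribed.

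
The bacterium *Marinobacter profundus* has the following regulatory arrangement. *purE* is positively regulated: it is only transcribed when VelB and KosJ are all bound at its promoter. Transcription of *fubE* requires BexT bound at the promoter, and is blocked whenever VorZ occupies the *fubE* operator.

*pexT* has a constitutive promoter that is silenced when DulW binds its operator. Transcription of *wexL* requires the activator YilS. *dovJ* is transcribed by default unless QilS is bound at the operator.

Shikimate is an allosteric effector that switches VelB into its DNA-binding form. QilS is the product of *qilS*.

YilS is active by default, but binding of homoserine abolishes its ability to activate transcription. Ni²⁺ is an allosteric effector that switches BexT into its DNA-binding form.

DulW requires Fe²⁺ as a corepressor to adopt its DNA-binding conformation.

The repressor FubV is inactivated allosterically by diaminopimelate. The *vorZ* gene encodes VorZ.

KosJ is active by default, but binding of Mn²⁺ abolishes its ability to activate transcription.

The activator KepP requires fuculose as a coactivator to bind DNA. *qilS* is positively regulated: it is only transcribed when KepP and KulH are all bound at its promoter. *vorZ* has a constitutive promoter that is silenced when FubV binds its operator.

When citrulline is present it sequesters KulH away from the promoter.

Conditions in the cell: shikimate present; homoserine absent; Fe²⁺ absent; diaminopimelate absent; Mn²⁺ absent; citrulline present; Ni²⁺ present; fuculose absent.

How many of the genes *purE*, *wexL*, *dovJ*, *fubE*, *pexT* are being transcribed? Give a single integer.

Shikimate is present, so VelB is active.
Mn²⁺ is absent, so KosJ is active.
No repressor is bound and VelB and KosJ are active, so *purE* is transcribed.
→ *purE* is ON.
Homoserine is absent, so YilS is active.
No repressor is bound and YilS is active, so *wexL* is transcribed.
→ *wexL* is ON.
Fuculose is absent, so KepP is inactive.
Citrulline is present, so KulH is inactive.
Required activator KepP is absent, so *qilS* is not transcribed.
So QilS is not produced.
With no repressor bound, *dovJ* is transcribed.
→ *dovJ* is ON.
Diaminopimelate is absent, so FubV is active.
With repressor FubV bound, *vorZ* is not transcribed.
So VorZ is not produced.
Ni²⁺ is present, so BexT is active.
No repressor is bound and BexT is active, so *fubE* is transcribed.
→ *fubE* is ON.
Fe²⁺ is absent, so DulW is inactive.
With no repressor bound, *pexT* is transcribed.
→ *pexT* is ON.
5 of the 5 genes are transcribed.

5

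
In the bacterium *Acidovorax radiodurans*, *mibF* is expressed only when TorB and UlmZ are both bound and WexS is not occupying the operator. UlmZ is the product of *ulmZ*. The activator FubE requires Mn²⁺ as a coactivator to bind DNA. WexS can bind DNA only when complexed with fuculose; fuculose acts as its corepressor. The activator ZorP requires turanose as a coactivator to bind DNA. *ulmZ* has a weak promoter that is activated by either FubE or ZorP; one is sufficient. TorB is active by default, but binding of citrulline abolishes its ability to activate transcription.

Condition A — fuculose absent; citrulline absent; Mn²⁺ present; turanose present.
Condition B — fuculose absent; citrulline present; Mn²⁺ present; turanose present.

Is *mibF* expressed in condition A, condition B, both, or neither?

A only

Condition A:
Fuculose is absent, so WexS is inactive.
Citrulline is absent, so TorB is active.
Mn²⁺ is present, so FubE is active.
Turanose is present, so ZorP is active.
Activator FubE is present, so *ulmZ* is transcribed.
So UlmZ is produced and active.
No repressor is bound and TorB and UlmZ are active, so *mibF* is transcribed.
→ *mibF* is ON in A.
Condition B:
Fuculose is absent, so WexS is inactive.
Citrulline is present, so TorB is inactive.
Mn²⁺ is present, so FubE is active.
Turanose is present, so ZorP is active.
Activator FubE is present, so *ulmZ* is transcribed.
So UlmZ is produced and active.
Required activator TorB is absent, so *mibF* is not transcribed.
→ *mibF* is OFF in B.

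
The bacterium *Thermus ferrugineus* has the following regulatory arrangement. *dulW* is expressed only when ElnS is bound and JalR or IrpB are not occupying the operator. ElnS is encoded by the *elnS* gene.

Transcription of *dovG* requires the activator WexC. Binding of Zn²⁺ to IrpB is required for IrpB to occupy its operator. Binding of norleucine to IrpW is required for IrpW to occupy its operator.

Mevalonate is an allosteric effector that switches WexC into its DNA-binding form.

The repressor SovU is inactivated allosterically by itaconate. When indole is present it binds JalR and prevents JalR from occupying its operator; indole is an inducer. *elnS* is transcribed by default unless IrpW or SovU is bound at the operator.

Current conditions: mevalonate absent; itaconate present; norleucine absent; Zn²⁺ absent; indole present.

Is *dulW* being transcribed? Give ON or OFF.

Norleucine is absent, so IrpW is inactive.
Itaconate is present, so SovU is inactive.
With no repressor bound, *elnS* is transcribed.
So ElnS is produced and active.
Indole is present, so JalR is inactive.
Zn²⁺ is absent, so IrpB is inactive.
No repressor is bound and ElnS is active, so *dulW* is transcribed.

ON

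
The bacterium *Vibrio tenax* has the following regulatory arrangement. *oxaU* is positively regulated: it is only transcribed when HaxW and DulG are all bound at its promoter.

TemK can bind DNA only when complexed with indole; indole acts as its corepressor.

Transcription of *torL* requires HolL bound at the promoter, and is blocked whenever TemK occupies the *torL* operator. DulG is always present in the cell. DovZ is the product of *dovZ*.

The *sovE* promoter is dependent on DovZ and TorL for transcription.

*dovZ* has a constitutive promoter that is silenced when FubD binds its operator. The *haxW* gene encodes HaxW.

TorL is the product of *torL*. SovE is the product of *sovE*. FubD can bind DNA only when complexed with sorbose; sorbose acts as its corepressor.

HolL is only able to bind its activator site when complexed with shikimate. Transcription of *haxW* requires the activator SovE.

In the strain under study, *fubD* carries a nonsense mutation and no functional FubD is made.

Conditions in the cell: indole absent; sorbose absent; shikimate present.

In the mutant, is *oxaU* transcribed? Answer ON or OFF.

FubD is non-functional in this strain, so it has no effect.
With no repressor bound, *dovZ* is transcribed.
So DovZ is produced and active.
Shikimate is present, so HolL is active.
Indole is absent, so TemK is inactive.
No repressor is bound and HolL is active, so *torL* is transcribed.
So TorL is produced and active.
No repressor is bound and DovZ and TorL are active, so *sovE* is transcribed.
So SovE is produced and active.
No repressor is bound and SovE is active, so *haxW* is transcribed.
So HaxW is produced and active.
DulG is produced constitutively and is active.
No repressor is bound and HaxW and DulG are active, so *oxaU* is transcribed.

ON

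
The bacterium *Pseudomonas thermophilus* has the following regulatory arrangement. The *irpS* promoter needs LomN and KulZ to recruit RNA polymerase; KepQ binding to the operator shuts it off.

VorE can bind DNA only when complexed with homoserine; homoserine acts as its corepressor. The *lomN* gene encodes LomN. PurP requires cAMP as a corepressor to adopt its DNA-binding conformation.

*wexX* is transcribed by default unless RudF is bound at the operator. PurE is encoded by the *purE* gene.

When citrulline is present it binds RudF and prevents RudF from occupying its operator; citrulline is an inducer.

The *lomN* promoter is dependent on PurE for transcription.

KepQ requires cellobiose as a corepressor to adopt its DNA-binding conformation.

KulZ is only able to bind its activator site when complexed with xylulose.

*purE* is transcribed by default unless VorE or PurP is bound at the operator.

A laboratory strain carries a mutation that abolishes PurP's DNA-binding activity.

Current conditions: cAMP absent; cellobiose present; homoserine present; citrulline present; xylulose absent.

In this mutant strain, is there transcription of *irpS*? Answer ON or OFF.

OFF

Cellobiose is present, so KepQ is active.
Homoserine is present, so VorE is active.
PurP is non-functional in this strain, so it has no effect.
With repressor VorE bound, *purE* is not transcribed.
So PurE is not produced.
Required activator PurE is absent, so *lomN* is not transcribed.
So LomN is not produced.
Xylulose is absent, so KulZ is inactive.
With repressor KepQ bound, *irpS* is not transcribed.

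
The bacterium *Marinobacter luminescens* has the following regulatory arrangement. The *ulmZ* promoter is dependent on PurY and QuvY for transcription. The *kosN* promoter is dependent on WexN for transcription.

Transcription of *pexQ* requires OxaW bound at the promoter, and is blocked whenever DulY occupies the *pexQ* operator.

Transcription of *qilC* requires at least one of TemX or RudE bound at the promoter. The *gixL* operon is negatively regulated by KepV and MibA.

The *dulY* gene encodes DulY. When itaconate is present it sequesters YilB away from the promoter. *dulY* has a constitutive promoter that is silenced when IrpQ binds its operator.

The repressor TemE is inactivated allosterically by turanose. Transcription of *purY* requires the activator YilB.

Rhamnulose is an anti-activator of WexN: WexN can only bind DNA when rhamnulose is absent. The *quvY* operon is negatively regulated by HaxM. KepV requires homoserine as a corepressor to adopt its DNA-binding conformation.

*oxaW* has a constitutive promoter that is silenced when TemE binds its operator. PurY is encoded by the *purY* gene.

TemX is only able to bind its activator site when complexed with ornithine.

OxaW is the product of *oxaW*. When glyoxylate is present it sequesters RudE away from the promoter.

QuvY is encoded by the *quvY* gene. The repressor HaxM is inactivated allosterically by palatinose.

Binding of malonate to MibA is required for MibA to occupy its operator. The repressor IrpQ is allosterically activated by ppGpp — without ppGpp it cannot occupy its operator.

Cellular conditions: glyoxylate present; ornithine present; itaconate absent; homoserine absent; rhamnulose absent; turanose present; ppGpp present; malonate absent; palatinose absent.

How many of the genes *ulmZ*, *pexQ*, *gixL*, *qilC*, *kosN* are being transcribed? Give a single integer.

4

Itaconate is absent, so YilB is active.
No repressor is bound and YilB is active, so *purY* is transcribed.
So PurY is produced and active.
Palatinose is absent, so HaxM is active.
With repressor HaxM bound, *quvY* is not transcribed.
So QuvY is not produced.
Required activator QuvY is absent, so *ulmZ* is not transcribed.
→ *ulmZ* is OFF.
ppGpp is present, so IrpQ is active.
With repressor IrpQ bound, *dulY* is not transcribed.
So DulY is not produced.
Turanose is present, so TemE is inactive.
With no repressor bound, *oxaW* is transcribed.
So OxaW is produced and active.
No repressor is bound and OxaW is active, so *pexQ* is transcribed.
→ *pexQ* is ON.
Homoserine is absent, so KepV is inactive.
Malonate is absent, so MibA is inactive.
With no repressor bound, *gixL* is transcribed.
→ *gixL* is ON.
Ornithine is present, so TemX is active.
Glyoxylate is present, so RudE is inactive.
Activator TemX is present, so *qilC* is transcribed.
→ *qilC* is ON.
Rhamnulose is absent, so WexN is active.
No repressor is bound and WexN is active, so *kosN* is transcribed.
→ *kosN* is ON.
4 of the 5 genes are transcribed.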